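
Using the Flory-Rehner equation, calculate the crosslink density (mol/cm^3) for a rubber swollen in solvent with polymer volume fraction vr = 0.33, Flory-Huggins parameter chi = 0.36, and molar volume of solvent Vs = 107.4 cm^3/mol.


ln(1 - vr) = ln(1 - 0.33) = -0.4005
Numerator = -((-0.4005) + 0.33 + 0.36 * 0.33^2) = 0.0313
Denominator = 107.4 * (0.33^(1/3) - 0.33/2) = 56.4969
nu = 0.0313 / 56.4969 = 5.5354e-04 mol/cm^3

5.5354e-04 mol/cm^3


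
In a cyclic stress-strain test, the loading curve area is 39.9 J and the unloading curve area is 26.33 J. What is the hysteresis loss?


Hysteresis loss = loading - unloading
= 39.9 - 26.33
= 13.57 J

13.57 J


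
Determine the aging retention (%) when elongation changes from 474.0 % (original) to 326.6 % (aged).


Retention = aged / original * 100
= 326.6 / 474.0 * 100
= 68.9%

68.9%


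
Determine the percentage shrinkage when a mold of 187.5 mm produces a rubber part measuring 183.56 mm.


Shrinkage = (mold - part) / mold * 100
= (187.5 - 183.56) / 187.5 * 100
= 3.94 / 187.5 * 100
= 2.1%

2.1%


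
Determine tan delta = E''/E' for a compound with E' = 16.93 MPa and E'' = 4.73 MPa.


tan delta = E'' / E'
= 4.73 / 16.93
= 0.2794

tan delta = 0.2794


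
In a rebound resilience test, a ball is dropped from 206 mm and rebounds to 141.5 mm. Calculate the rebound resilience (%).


Resilience = h_rebound / h_drop * 100
= 141.5 / 206 * 100
= 68.7%

68.7%


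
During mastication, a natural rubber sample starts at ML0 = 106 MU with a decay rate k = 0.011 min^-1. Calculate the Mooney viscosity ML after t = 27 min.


ML = ML0 * exp(-k * t)
ML = 106 * exp(-0.011 * 27)
ML = 106 * 0.7430
ML = 78.76 MU

78.76 MU


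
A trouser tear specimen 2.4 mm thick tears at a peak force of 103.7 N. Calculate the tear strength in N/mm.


Tear strength = force / thickness
= 103.7 / 2.4
= 43.21 N/mm

43.21 N/mm


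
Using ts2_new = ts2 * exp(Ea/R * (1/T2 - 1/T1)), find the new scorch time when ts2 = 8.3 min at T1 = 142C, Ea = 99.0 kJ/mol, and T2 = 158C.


Convert temperatures: T1 = 142 + 273.15 = 415.15 K, T2 = 158 + 273.15 = 431.15 K
ts2_new = 8.3 * exp(99000 / 8.314 * (1/431.15 - 1/415.15))
1/T2 - 1/T1 = -8.9390e-05
ts2_new = 2.86 min

2.86 min


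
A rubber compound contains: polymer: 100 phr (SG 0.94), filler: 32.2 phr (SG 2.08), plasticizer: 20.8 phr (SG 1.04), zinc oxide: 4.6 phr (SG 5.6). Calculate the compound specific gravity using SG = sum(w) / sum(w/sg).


Sum of weights = 157.6
Volume contributions:
  polymer: 100/0.94 = 106.3830
  filler: 32.2/2.08 = 15.4808
  plasticizer: 20.8/1.04 = 20.0000
  zinc oxide: 4.6/5.6 = 0.8214
Sum of volumes = 142.6852
SG = 157.6 / 142.6852 = 1.105

SG = 1.105


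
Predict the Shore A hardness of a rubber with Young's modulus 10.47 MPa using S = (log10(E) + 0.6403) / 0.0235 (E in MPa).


log10(E) = 0.0235*S - 0.6403  =>  S = (log10(E) + 0.6403) / 0.0235
log10(10.47) = 1.019947
S = (1.019947 + 0.6403) / 0.0235 = 1.660247 / 0.0235
S = 70.6

Shore A = 70.6


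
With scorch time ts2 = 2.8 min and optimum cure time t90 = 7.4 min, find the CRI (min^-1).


CRI = 100 / (t90 - ts2)
= 100 / (7.4 - 2.8)
= 100 / 4.6
= 21.74 min^-1

21.74 min^-1


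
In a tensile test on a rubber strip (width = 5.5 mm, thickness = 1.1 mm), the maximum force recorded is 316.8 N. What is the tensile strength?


Area = width * thickness = 5.5 * 1.1 = 6.05 mm^2
TS = force / area = 316.8 / 6.05 = 52.36 MPa

52.36 MPa


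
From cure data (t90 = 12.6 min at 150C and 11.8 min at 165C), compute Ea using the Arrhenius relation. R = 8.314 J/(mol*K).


T1 = 423.15 K, T2 = 438.15 K
1/T1 - 1/T2 = 8.0905e-05
ln(t1/t2) = ln(12.6/11.8) = 0.0656
Ea = 8.314 * 0.0656 / 8.0905e-05 = 6740.9603 J/mol
Ea = 6.74 kJ/mol

6.74 kJ/mol


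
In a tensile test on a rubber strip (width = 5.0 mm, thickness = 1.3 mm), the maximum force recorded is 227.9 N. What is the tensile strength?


Area = width * thickness = 5.0 * 1.3 = 6.5 mm^2
TS = force / area = 227.9 / 6.5 = 35.06 MPa

35.06 MPa


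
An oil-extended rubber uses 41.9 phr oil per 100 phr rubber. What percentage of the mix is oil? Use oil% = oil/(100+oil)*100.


Oil % = oil / (100 + oil) * 100
= 41.9 / (100 + 41.9) * 100
= 41.9 / 141.9 * 100
= 29.53%

29.53%


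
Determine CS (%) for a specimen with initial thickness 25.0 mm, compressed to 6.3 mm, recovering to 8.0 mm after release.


CS = (t0 - recovered) / (t0 - ts) * 100
= (25.0 - 8.0) / (25.0 - 6.3) * 100
= 17.0 / 18.7 * 100
= 90.9%

90.9%


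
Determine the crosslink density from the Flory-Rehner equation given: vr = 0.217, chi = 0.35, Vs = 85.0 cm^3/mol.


ln(1 - vr) = ln(1 - 0.217) = -0.2446
Numerator = -((-0.2446) + 0.217 + 0.35 * 0.217^2) = 0.0111
Denominator = 85.0 * (0.217^(1/3) - 0.217/2) = 41.8561
nu = 0.0111 / 41.8561 = 2.6618e-04 mol/cm^3

2.6618e-04 mol/cm^3


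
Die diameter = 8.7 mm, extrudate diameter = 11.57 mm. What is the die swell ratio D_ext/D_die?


Die swell ratio = D_extrudate / D_die
= 11.57 / 8.7
= 1.33

Die swell = 1.33


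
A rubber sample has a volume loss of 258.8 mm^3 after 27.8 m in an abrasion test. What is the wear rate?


Rate = volume_loss / distance
= 258.8 / 27.8
= 9.309 mm^3/m

9.309 mm^3/m


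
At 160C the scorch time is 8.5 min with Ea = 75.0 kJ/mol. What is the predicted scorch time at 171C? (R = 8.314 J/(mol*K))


Convert temperatures: T1 = 160 + 273.15 = 433.15 K, T2 = 171 + 273.15 = 444.15 K
ts2_new = 8.5 * exp(75000 / 8.314 * (1/444.15 - 1/433.15))
1/T2 - 1/T1 = -5.7177e-05
ts2_new = 5.07 min

5.07 min


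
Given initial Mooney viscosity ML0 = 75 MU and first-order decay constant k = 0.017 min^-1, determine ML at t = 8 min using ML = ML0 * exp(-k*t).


ML = ML0 * exp(-k * t)
ML = 75 * exp(-0.017 * 8)
ML = 75 * 0.8728
ML = 65.46 MU

65.46 MU


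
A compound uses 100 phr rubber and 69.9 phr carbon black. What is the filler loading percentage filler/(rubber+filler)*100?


Filler % = filler / (rubber + filler) * 100
= 69.9 / (100 + 69.9) * 100
= 69.9 / 169.9 * 100
= 41.14%

41.14%


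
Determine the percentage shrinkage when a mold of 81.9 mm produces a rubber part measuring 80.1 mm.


Shrinkage = (mold - part) / mold * 100
= (81.9 - 80.1) / 81.9 * 100
= 1.8 / 81.9 * 100
= 2.2%

2.2%


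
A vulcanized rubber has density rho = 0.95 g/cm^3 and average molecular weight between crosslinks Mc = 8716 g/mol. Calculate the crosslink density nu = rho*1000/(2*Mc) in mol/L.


nu = rho * 1000 / (2 * Mc)
nu = 0.95 * 1000 / (2 * 8716)
nu = 950.0 / 17432
nu = 0.0545 mol/L

0.0545 mol/L


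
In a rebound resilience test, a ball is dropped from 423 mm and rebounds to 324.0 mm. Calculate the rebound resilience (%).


Resilience = h_rebound / h_drop * 100
= 324.0 / 423 * 100
= 76.6%

76.6%


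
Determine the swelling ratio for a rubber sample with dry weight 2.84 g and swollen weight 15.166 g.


Q = W_swollen / W_dry
Q = 15.166 / 2.84
Q = 5.34

Q = 5.34


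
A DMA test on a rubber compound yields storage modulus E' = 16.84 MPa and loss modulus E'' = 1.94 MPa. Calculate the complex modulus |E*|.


|E*| = sqrt(E'^2 + E''^2)
= sqrt(16.84^2 + 1.94^2)
= sqrt(283.5856 + 3.7636)
= 16.951 MPa

16.951 MPa


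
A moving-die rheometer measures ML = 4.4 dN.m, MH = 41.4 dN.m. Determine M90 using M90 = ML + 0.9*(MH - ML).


M90 = ML + 0.9 * (MH - ML)
M90 = 4.4 + 0.9 * (41.4 - 4.4)
M90 = 4.4 + 0.9 * 37.0
M90 = 37.7 dN.m

37.7 dN.m


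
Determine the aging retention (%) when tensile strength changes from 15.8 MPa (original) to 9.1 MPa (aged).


Retention = aged / original * 100
= 9.1 / 15.8 * 100
= 57.6%

57.6%


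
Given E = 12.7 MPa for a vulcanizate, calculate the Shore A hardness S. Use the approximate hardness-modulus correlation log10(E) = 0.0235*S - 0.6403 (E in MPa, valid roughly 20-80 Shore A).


log10(E) = 0.0235*S - 0.6403  =>  S = (log10(E) + 0.6403) / 0.0235
log10(12.7) = 1.103804
S = (1.103804 + 0.6403) / 0.0235 = 1.744104 / 0.0235
S = 74.2

Shore A = 74.2


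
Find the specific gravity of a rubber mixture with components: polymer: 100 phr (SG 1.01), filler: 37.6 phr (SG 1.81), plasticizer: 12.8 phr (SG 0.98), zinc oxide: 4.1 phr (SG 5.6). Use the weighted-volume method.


Sum of weights = 154.5
Volume contributions:
  polymer: 100/1.01 = 99.0099
  filler: 37.6/1.81 = 20.7735
  plasticizer: 12.8/0.98 = 13.0612
  zinc oxide: 4.1/5.6 = 0.7321
Sum of volumes = 133.5767
SG = 154.5 / 133.5767 = 1.157

SG = 1.157


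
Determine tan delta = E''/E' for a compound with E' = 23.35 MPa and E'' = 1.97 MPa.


tan delta = E'' / E'
= 1.97 / 23.35
= 0.0844

tan delta = 0.0844


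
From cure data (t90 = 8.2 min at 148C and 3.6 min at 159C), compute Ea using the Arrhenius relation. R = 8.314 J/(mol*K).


T1 = 421.15 K, T2 = 432.15 K
1/T1 - 1/T2 = 6.0440e-05
ln(t1/t2) = ln(8.2/3.6) = 0.8232
Ea = 8.314 * 0.8232 / 6.0440e-05 = 113238.5193 J/mol
Ea = 113.24 kJ/mol

113.24 kJ/mol


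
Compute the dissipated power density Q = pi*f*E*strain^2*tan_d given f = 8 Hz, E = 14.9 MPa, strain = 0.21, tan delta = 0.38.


Q = pi * f * E * strain^2 * tan_d
= pi * 8 * 14.9 * 0.21^2 * 0.38
= pi * 8 * 14.9 * 0.0441 * 0.38
= 6.2755

Q = 6.2755


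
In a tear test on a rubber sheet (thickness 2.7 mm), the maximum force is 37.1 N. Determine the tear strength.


Tear strength = force / thickness
= 37.1 / 2.7
= 13.74 N/mm

13.74 N/mm


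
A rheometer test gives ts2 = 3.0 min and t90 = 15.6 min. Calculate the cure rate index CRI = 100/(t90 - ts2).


CRI = 100 / (t90 - ts2)
= 100 / (15.6 - 3.0)
= 100 / 12.6
= 7.94 min^-1

7.94 min^-1


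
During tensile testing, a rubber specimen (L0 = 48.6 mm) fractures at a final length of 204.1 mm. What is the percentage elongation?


Elongation = (Lf - L0) / L0 * 100
= (204.1 - 48.6) / 48.6 * 100
= 155.5 / 48.6 * 100
= 320.0%

320.0%


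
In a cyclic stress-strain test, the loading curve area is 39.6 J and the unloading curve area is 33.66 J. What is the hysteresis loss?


Hysteresis loss = loading - unloading
= 39.6 - 33.66
= 5.94 J

5.94 J


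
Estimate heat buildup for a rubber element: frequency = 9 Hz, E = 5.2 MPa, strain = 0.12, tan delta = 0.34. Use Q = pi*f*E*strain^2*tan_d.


Q = pi * f * E * strain^2 * tan_d
= pi * 9 * 5.2 * 0.12^2 * 0.34
= pi * 9 * 5.2 * 0.0144 * 0.34
= 0.7198

Q = 0.7198


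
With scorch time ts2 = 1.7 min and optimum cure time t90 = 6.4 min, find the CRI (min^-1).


CRI = 100 / (t90 - ts2)
= 100 / (6.4 - 1.7)
= 100 / 4.7
= 21.28 min^-1

21.28 min^-1


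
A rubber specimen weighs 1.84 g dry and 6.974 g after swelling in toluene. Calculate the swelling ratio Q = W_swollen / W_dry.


Q = W_swollen / W_dry
Q = 6.974 / 1.84
Q = 3.79

Q = 3.79


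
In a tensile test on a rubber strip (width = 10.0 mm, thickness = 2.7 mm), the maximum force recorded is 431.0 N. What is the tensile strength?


Area = width * thickness = 10.0 * 2.7 = 27.0 mm^2
TS = force / area = 431.0 / 27.0 = 15.96 MPa

15.96 MPa


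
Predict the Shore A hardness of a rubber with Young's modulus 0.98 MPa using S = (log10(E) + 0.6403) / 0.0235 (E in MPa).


log10(E) = 0.0235*S - 0.6403  =>  S = (log10(E) + 0.6403) / 0.0235
log10(0.98) = -0.008774
S = (-0.008774 + 0.6403) / 0.0235 = 0.631526 / 0.0235
S = 26.9

Shore A = 26.9


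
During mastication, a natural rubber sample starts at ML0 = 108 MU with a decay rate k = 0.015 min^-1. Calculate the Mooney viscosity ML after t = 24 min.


ML = ML0 * exp(-k * t)
ML = 108 * exp(-0.015 * 24)
ML = 108 * 0.6977
ML = 75.35 MU

75.35 MU


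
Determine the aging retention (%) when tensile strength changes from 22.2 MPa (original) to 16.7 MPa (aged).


Retention = aged / original * 100
= 16.7 / 22.2 * 100
= 75.2%

75.2%


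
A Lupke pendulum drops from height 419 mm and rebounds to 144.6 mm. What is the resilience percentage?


Resilience = h_rebound / h_drop * 100
= 144.6 / 419 * 100
= 34.5%

34.5%


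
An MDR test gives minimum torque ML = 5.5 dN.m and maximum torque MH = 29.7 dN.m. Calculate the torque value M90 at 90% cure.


M90 = ML + 0.9 * (MH - ML)
M90 = 5.5 + 0.9 * (29.7 - 5.5)
M90 = 5.5 + 0.9 * 24.2
M90 = 27.28 dN.m

27.28 dN.m


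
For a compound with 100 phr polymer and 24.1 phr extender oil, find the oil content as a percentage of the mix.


Oil % = oil / (100 + oil) * 100
= 24.1 / (100 + 24.1) * 100
= 24.1 / 124.1 * 100
= 19.42%

19.42%


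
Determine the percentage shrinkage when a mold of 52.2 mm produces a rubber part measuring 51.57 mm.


Shrinkage = (mold - part) / mold * 100
= (52.2 - 51.57) / 52.2 * 100
= 0.63 / 52.2 * 100
= 1.21%

1.21%


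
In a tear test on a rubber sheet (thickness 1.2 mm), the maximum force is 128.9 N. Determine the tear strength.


Tear strength = force / thickness
= 128.9 / 1.2
= 107.42 N/mm

107.42 N/mm


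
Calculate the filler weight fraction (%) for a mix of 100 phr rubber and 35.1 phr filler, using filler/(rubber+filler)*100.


Filler % = filler / (rubber + filler) * 100
= 35.1 / (100 + 35.1) * 100
= 35.1 / 135.1 * 100
= 25.98%

25.98%


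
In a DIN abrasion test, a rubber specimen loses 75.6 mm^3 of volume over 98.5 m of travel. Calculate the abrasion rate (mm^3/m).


Rate = volume_loss / distance
= 75.6 / 98.5
= 0.768 mm^3/m

0.768 mm^3/m


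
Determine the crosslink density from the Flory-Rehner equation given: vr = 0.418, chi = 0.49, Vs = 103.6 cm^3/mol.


ln(1 - vr) = ln(1 - 0.418) = -0.5413
Numerator = -((-0.5413) + 0.418 + 0.49 * 0.418^2) = 0.0377
Denominator = 103.6 * (0.418^(1/3) - 0.418/2) = 55.8090
nu = 0.0377 / 55.8090 = 6.7498e-04 mol/cm^3

6.7498e-04 mol/cm^3


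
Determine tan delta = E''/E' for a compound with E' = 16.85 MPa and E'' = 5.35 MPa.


tan delta = E'' / E'
= 5.35 / 16.85
= 0.3175

tan delta = 0.3175


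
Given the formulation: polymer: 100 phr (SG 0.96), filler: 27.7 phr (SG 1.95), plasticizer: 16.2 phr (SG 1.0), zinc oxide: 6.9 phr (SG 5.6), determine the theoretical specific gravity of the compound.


Sum of weights = 150.8
Volume contributions:
  polymer: 100/0.96 = 104.1667
  filler: 27.7/1.95 = 14.2051
  plasticizer: 16.2/1.0 = 16.2000
  zinc oxide: 6.9/5.6 = 1.2321
Sum of volumes = 135.8039
SG = 150.8 / 135.8039 = 1.11

SG = 1.11


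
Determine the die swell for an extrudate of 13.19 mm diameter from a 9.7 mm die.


Die swell ratio = D_extrudate / D_die
= 13.19 / 9.7
= 1.36

Die swell = 1.36


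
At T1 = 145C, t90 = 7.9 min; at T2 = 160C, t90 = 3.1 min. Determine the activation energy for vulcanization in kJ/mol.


T1 = 418.15 K, T2 = 433.15 K
1/T1 - 1/T2 = 8.2817e-05
ln(t1/t2) = ln(7.9/3.1) = 0.9355
Ea = 8.314 * 0.9355 / 8.2817e-05 = 93910.6191 J/mol
Ea = 93.91 kJ/mol

93.91 kJ/mol


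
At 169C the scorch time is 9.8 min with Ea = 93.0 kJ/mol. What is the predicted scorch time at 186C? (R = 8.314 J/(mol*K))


Convert temperatures: T1 = 169 + 273.15 = 442.15 K, T2 = 186 + 273.15 = 459.15 K
ts2_new = 9.8 * exp(93000 / 8.314 * (1/459.15 - 1/442.15))
1/T2 - 1/T1 = -8.3738e-05
ts2_new = 3.84 min

3.84 min


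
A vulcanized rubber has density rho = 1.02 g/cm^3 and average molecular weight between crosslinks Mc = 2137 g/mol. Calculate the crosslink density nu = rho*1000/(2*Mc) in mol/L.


nu = rho * 1000 / (2 * Mc)
nu = 1.02 * 1000 / (2 * 2137)
nu = 1020.0 / 4274
nu = 0.2387 mol/L

0.2387 mol/L


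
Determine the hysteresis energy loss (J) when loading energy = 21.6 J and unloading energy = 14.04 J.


Hysteresis loss = loading - unloading
= 21.6 - 14.04
= 7.56 J

7.56 J


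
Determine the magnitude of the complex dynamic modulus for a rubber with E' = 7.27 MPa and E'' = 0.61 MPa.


|E*| = sqrt(E'^2 + E''^2)
= sqrt(7.27^2 + 0.61^2)
= sqrt(52.8529 + 0.3721)
= 7.296 MPa

7.296 MPa


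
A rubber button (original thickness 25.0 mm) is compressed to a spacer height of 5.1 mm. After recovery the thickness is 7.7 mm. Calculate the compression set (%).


CS = (t0 - recovered) / (t0 - ts) * 100
= (25.0 - 7.7) / (25.0 - 5.1) * 100
= 17.3 / 19.9 * 100
= 86.9%

86.9%


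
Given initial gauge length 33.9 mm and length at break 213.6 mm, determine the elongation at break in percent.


Elongation = (Lf - L0) / L0 * 100
= (213.6 - 33.9) / 33.9 * 100
= 179.7 / 33.9 * 100
= 530.1%

530.1%


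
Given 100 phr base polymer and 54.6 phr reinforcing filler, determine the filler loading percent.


Filler % = filler / (rubber + filler) * 100
= 54.6 / (100 + 54.6) * 100
= 54.6 / 154.6 * 100
= 35.32%

35.32%


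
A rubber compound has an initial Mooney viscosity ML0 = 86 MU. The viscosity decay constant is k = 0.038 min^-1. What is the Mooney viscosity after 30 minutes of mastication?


ML = ML0 * exp(-k * t)
ML = 86 * exp(-0.038 * 30)
ML = 86 * 0.3198
ML = 27.5 MU

27.5 MU


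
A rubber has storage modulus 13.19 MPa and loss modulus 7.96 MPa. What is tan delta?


tan delta = E'' / E'
= 7.96 / 13.19
= 0.6035

tan delta = 0.6035


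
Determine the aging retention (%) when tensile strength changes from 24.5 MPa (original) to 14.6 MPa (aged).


Retention = aged / original * 100
= 14.6 / 24.5 * 100
= 59.6%

59.6%


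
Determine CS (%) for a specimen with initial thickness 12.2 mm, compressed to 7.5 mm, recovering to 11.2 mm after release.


CS = (t0 - recovered) / (t0 - ts) * 100
= (12.2 - 11.2) / (12.2 - 7.5) * 100
= 1.0 / 4.7 * 100
= 21.3%

21.3%


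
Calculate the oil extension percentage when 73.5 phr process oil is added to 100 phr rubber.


Oil % = oil / (100 + oil) * 100
= 73.5 / (100 + 73.5) * 100
= 73.5 / 173.5 * 100
= 42.36%

42.36%


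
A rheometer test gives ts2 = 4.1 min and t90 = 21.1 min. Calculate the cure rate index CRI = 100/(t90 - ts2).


CRI = 100 / (t90 - ts2)
= 100 / (21.1 - 4.1)
= 100 / 17.0
= 5.88 min^-1

5.88 min^-1


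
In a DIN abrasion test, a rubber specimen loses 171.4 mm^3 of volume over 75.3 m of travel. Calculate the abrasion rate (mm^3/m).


Rate = volume_loss / distance
= 171.4 / 75.3
= 2.276 mm^3/m

2.276 mm^3/m


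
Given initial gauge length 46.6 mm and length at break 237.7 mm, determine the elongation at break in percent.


Elongation = (Lf - L0) / L0 * 100
= (237.7 - 46.6) / 46.6 * 100
= 191.1 / 46.6 * 100
= 410.1%

410.1%


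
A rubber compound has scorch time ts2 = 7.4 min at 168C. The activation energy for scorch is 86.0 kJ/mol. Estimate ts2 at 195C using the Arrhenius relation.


Convert temperatures: T1 = 168 + 273.15 = 441.15 K, T2 = 195 + 273.15 = 468.15 K
ts2_new = 7.4 * exp(86000 / 8.314 * (1/468.15 - 1/441.15))
1/T2 - 1/T1 = -1.3074e-04
ts2_new = 1.91 min

1.91 min


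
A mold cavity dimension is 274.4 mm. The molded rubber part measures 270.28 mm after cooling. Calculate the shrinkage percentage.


Shrinkage = (mold - part) / mold * 100
= (274.4 - 270.28) / 274.4 * 100
= 4.12 / 274.4 * 100
= 1.5%

1.5%


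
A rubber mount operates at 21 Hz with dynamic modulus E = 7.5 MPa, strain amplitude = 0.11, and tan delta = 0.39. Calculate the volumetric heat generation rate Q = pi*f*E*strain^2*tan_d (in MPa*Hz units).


Q = pi * f * E * strain^2 * tan_d
= pi * 21 * 7.5 * 0.11^2 * 0.39
= pi * 21 * 7.5 * 0.0121 * 0.39
= 2.3350

Q = 2.3350


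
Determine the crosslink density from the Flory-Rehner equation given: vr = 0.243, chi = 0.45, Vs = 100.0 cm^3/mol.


ln(1 - vr) = ln(1 - 0.243) = -0.2784
Numerator = -((-0.2784) + 0.243 + 0.45 * 0.243^2) = 0.0088
Denominator = 100.0 * (0.243^(1/3) - 0.243/2) = 50.2525
nu = 0.0088 / 50.2525 = 1.7551e-04 mol/cm^3

1.7551e-04 mol/cm^3


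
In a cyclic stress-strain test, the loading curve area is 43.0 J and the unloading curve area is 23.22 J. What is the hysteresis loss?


Hysteresis loss = loading - unloading
= 43.0 - 23.22
= 19.78 J

19.78 J


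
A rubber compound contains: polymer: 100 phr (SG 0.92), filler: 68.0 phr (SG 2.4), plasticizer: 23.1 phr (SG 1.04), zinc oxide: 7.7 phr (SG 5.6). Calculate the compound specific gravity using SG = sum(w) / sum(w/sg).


Sum of weights = 198.8
Volume contributions:
  polymer: 100/0.92 = 108.6957
  filler: 68.0/2.4 = 28.3333
  plasticizer: 23.1/1.04 = 22.2115
  zinc oxide: 7.7/5.6 = 1.3750
Sum of volumes = 160.6155
SG = 198.8 / 160.6155 = 1.238

SG = 1.238


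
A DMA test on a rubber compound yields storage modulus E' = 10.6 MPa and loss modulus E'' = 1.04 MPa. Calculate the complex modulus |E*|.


|E*| = sqrt(E'^2 + E''^2)
= sqrt(10.6^2 + 1.04^2)
= sqrt(112.3600 + 1.0816)
= 10.651 MPa

10.651 MPa


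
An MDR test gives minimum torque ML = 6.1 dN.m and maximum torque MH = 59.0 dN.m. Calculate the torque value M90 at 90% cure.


M90 = ML + 0.9 * (MH - ML)
M90 = 6.1 + 0.9 * (59.0 - 6.1)
M90 = 6.1 + 0.9 * 52.9
M90 = 53.71 dN.m

53.71 dN.m


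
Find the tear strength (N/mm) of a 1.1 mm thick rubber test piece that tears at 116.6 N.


Tear strength = force / thickness
= 116.6 / 1.1
= 106.0 N/mm

106.0 N/mm


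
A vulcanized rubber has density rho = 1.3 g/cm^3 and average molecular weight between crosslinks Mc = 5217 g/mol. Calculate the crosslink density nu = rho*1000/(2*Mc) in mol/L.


nu = rho * 1000 / (2 * Mc)
nu = 1.3 * 1000 / (2 * 5217)
nu = 1300.0 / 10434
nu = 0.1246 mol/L

0.1246 mol/L


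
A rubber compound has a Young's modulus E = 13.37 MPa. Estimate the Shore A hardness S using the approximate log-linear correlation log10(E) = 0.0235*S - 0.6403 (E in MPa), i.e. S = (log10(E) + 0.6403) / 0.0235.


log10(E) = 0.0235*S - 0.6403  =>  S = (log10(E) + 0.6403) / 0.0235
log10(13.37) = 1.126131
S = (1.126131 + 0.6403) / 0.0235 = 1.766431 / 0.0235
S = 75.2

Shore A = 75.2


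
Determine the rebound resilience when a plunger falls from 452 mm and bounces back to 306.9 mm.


Resilience = h_rebound / h_drop * 100
= 306.9 / 452 * 100
= 67.9%

67.9%


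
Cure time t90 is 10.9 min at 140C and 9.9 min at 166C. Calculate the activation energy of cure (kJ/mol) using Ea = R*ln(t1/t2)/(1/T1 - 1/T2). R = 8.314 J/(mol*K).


T1 = 413.15 K, T2 = 439.15 K
1/T1 - 1/T2 = 1.4330e-04
ln(t1/t2) = ln(10.9/9.9) = 0.0962
Ea = 8.314 * 0.0962 / 1.4330e-04 = 5582.8881 J/mol
Ea = 5.58 kJ/mol

5.58 kJ/mol


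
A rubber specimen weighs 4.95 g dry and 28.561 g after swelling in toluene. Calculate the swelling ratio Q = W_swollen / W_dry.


Q = W_swollen / W_dry
Q = 28.561 / 4.95
Q = 5.77

Q = 5.77


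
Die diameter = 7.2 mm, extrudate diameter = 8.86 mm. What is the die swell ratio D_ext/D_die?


Die swell ratio = D_extrudate / D_die
= 8.86 / 7.2
= 1.231

Die swell = 1.231


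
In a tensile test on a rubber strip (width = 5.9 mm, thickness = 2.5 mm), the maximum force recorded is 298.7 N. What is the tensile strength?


Area = width * thickness = 5.9 * 2.5 = 14.75 mm^2
TS = force / area = 298.7 / 14.75 = 20.25 MPa

20.25 MPa


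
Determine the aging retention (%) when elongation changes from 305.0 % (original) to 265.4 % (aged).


Retention = aged / original * 100
= 265.4 / 305.0 * 100
= 87.0%

87.0%


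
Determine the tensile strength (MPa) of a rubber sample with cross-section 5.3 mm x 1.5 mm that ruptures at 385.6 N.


Area = width * thickness = 5.3 * 1.5 = 7.95 mm^2
TS = force / area = 385.6 / 7.95 = 48.5 MPa

48.5 MPa


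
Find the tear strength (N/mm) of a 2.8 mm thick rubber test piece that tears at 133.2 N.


Tear strength = force / thickness
= 133.2 / 2.8
= 47.57 N/mm

47.57 N/mm


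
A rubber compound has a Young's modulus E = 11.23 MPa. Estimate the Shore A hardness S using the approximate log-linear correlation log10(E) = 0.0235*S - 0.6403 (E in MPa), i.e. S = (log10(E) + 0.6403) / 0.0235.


log10(E) = 0.0235*S - 0.6403  =>  S = (log10(E) + 0.6403) / 0.0235
log10(11.23) = 1.050380
S = (1.050380 + 0.6403) / 0.0235 = 1.690680 / 0.0235
S = 71.9

Shore A = 71.9


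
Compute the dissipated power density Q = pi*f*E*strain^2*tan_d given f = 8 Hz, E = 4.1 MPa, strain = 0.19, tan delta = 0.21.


Q = pi * f * E * strain^2 * tan_d
= pi * 8 * 4.1 * 0.19^2 * 0.21
= pi * 8 * 4.1 * 0.0361 * 0.21
= 0.7812

Q = 0.7812


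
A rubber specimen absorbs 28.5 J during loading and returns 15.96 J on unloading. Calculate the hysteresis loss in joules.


Hysteresis loss = loading - unloading
= 28.5 - 15.96
= 12.54 J

12.54 J


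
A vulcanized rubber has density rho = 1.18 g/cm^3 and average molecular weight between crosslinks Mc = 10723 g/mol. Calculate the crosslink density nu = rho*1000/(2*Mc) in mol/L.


nu = rho * 1000 / (2 * Mc)
nu = 1.18 * 1000 / (2 * 10723)
nu = 1180.0 / 21446
nu = 0.0550 mol/L

0.0550 mol/L


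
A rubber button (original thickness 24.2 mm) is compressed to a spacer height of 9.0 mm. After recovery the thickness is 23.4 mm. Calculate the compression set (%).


CS = (t0 - recovered) / (t0 - ts) * 100
= (24.2 - 23.4) / (24.2 - 9.0) * 100
= 0.8 / 15.2 * 100
= 5.3%

5.3%


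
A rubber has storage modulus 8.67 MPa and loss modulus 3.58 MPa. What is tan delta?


tan delta = E'' / E'
= 3.58 / 8.67
= 0.4129

tan delta = 0.4129


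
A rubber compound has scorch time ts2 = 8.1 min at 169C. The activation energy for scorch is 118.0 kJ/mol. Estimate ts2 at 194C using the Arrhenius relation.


Convert temperatures: T1 = 169 + 273.15 = 442.15 K, T2 = 194 + 273.15 = 467.15 K
ts2_new = 8.1 * exp(118000 / 8.314 * (1/467.15 - 1/442.15))
1/T2 - 1/T1 = -1.2104e-04
ts2_new = 1.45 min

1.45 min


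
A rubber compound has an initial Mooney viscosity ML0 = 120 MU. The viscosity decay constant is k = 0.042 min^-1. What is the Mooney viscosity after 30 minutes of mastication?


ML = ML0 * exp(-k * t)
ML = 120 * exp(-0.042 * 30)
ML = 120 * 0.2837
ML = 34.04 MU

34.04 MU


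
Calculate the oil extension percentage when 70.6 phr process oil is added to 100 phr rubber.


Oil % = oil / (100 + oil) * 100
= 70.6 / (100 + 70.6) * 100
= 70.6 / 170.6 * 100
= 41.38%

41.38%


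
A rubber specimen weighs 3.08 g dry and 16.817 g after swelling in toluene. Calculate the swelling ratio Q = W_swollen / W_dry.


Q = W_swollen / W_dry
Q = 16.817 / 3.08
Q = 5.46

Q = 5.46


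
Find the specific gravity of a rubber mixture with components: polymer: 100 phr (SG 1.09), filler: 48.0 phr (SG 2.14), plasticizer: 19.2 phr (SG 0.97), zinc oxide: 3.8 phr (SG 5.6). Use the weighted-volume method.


Sum of weights = 171.0
Volume contributions:
  polymer: 100/1.09 = 91.7431
  filler: 48.0/2.14 = 22.4299
  plasticizer: 19.2/0.97 = 19.7938
  zinc oxide: 3.8/5.6 = 0.6786
Sum of volumes = 134.6454
SG = 171.0 / 134.6454 = 1.27

SG = 1.27


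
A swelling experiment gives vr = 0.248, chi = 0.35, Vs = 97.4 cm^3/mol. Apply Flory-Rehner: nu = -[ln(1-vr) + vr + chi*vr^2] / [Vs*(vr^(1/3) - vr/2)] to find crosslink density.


ln(1 - vr) = ln(1 - 0.248) = -0.2850
Numerator = -((-0.2850) + 0.248 + 0.35 * 0.248^2) = 0.0155
Denominator = 97.4 * (0.248^(1/3) - 0.248/2) = 49.1165
nu = 0.0155 / 49.1165 = 3.1542e-04 mol/cm^3

3.1542e-04 mol/cm^3


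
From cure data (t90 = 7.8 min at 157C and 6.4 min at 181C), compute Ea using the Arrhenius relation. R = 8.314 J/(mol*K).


T1 = 430.15 K, T2 = 454.15 K
1/T1 - 1/T2 = 1.2285e-04
ln(t1/t2) = ln(7.8/6.4) = 0.1978
Ea = 8.314 * 0.1978 / 1.2285e-04 = 13387.5415 J/mol
Ea = 13.39 kJ/mol

13.39 kJ/mol


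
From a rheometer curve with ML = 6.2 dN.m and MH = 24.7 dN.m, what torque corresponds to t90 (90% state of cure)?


M90 = ML + 0.9 * (MH - ML)
M90 = 6.2 + 0.9 * (24.7 - 6.2)
M90 = 6.2 + 0.9 * 18.5
M90 = 22.85 dN.m

22.85 dN.m


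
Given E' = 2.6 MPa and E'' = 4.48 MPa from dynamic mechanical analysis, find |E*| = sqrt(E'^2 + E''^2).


|E*| = sqrt(E'^2 + E''^2)
= sqrt(2.6^2 + 4.48^2)
= sqrt(6.7600 + 20.0704)
= 5.18 MPa

5.18 MPa


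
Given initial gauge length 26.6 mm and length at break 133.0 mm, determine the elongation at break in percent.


Elongation = (Lf - L0) / L0 * 100
= (133.0 - 26.6) / 26.6 * 100
= 106.4 / 26.6 * 100
= 400.0%

400.0%


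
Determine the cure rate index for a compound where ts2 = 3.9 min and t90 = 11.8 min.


CRI = 100 / (t90 - ts2)
= 100 / (11.8 - 3.9)
= 100 / 7.9
= 12.66 min^-1

12.66 min^-1


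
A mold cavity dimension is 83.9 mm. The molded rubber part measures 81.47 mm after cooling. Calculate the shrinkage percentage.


Shrinkage = (mold - part) / mold * 100
= (83.9 - 81.47) / 83.9 * 100
= 2.43 / 83.9 * 100
= 2.9%

2.9%


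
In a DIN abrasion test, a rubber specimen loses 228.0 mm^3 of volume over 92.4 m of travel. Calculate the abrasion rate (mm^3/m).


Rate = volume_loss / distance
= 228.0 / 92.4
= 2.468 mm^3/m

2.468 mm^3/m


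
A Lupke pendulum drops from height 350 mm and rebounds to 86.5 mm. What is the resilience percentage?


Resilience = h_rebound / h_drop * 100
= 86.5 / 350 * 100
= 24.7%

24.7%


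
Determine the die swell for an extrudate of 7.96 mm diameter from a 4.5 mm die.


Die swell ratio = D_extrudate / D_die
= 7.96 / 4.5
= 1.769

Die swell = 1.769


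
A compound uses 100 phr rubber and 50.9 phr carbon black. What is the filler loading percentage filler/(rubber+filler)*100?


Filler % = filler / (rubber + filler) * 100
= 50.9 / (100 + 50.9) * 100
= 50.9 / 150.9 * 100
= 33.73%

33.73%


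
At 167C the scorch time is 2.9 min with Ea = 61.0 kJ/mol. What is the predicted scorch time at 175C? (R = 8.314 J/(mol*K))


Convert temperatures: T1 = 167 + 273.15 = 440.15 K, T2 = 175 + 273.15 = 448.15 K
ts2_new = 2.9 * exp(61000 / 8.314 * (1/448.15 - 1/440.15))
1/T2 - 1/T1 = -4.0557e-05
ts2_new = 2.15 min

2.15 min


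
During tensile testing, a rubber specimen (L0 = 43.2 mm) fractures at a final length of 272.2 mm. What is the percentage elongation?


Elongation = (Lf - L0) / L0 * 100
= (272.2 - 43.2) / 43.2 * 100
= 229.0 / 43.2 * 100
= 530.1%

530.1%


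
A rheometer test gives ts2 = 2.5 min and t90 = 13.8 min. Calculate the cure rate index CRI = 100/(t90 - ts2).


CRI = 100 / (t90 - ts2)
= 100 / (13.8 - 2.5)
= 100 / 11.3
= 8.85 min^-1

8.85 min^-1


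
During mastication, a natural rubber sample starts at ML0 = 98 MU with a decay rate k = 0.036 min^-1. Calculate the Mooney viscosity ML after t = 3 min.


ML = ML0 * exp(-k * t)
ML = 98 * exp(-0.036 * 3)
ML = 98 * 0.8976
ML = 87.97 MU

87.97 MU


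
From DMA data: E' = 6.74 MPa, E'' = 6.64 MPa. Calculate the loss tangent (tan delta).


tan delta = E'' / E'
= 6.64 / 6.74
= 0.9852

tan delta = 0.9852


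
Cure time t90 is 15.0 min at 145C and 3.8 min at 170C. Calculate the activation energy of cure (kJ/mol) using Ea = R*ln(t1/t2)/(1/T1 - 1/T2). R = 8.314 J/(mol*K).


T1 = 418.15 K, T2 = 443.15 K
1/T1 - 1/T2 = 1.3491e-04
ln(t1/t2) = ln(15.0/3.8) = 1.3730
Ea = 8.314 * 1.3730 / 1.3491e-04 = 84613.3607 J/mol
Ea = 84.61 kJ/mol

84.61 kJ/mol


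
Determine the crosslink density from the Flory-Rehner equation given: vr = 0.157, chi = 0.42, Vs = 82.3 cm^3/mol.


ln(1 - vr) = ln(1 - 0.157) = -0.1708
Numerator = -((-0.1708) + 0.157 + 0.42 * 0.157^2) = 0.0034
Denominator = 82.3 * (0.157^(1/3) - 0.157/2) = 37.9378
nu = 0.0034 / 37.9378 = 9.0563e-05 mol/cm^3

9.0563e-05 mol/cm^3


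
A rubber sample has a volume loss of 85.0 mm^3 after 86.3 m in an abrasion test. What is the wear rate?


Rate = volume_loss / distance
= 85.0 / 86.3
= 0.985 mm^3/m

0.985 mm^3/m


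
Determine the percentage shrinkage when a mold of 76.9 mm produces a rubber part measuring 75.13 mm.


Shrinkage = (mold - part) / mold * 100
= (76.9 - 75.13) / 76.9 * 100
= 1.77 / 76.9 * 100
= 2.3%

2.3%


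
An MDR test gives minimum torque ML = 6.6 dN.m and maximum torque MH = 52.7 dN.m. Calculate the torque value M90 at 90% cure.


M90 = ML + 0.9 * (MH - ML)
M90 = 6.6 + 0.9 * (52.7 - 6.6)
M90 = 6.6 + 0.9 * 46.1
M90 = 48.09 dN.m

48.09 dN.m


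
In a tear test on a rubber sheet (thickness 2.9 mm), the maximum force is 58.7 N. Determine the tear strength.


Tear strength = force / thickness
= 58.7 / 2.9
= 20.24 N/mm

20.24 N/mm


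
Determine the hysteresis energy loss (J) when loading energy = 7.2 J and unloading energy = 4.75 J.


Hysteresis loss = loading - unloading
= 7.2 - 4.75
= 2.45 J

2.45 J


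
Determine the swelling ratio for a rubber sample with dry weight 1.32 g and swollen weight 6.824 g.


Q = W_swollen / W_dry
Q = 6.824 / 1.32
Q = 5.17

Q = 5.17


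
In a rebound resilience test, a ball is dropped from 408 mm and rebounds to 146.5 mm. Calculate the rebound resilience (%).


Resilience = h_rebound / h_drop * 100
= 146.5 / 408 * 100
= 35.9%

35.9%


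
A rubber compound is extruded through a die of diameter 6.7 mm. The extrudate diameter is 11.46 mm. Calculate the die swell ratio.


Die swell ratio = D_extrudate / D_die
= 11.46 / 6.7
= 1.71

Die swell = 1.71


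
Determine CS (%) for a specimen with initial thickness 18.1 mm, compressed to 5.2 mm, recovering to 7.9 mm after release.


CS = (t0 - recovered) / (t0 - ts) * 100
= (18.1 - 7.9) / (18.1 - 5.2) * 100
= 10.2 / 12.9 * 100
= 79.1%

79.1%


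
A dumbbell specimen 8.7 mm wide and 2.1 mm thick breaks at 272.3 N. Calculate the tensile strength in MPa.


Area = width * thickness = 8.7 * 2.1 = 18.27 mm^2
TS = force / area = 272.3 / 18.27 = 14.9 MPa

14.9 MPa


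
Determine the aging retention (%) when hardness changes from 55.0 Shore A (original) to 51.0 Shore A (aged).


Retention = aged / original * 100
= 51.0 / 55.0 * 100
= 92.7%

92.7%


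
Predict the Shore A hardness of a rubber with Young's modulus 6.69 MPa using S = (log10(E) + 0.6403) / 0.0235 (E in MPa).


log10(E) = 0.0235*S - 0.6403  =>  S = (log10(E) + 0.6403) / 0.0235
log10(6.69) = 0.825426
S = (0.825426 + 0.6403) / 0.0235 = 1.465726 / 0.0235
S = 62.4

Shore A = 62.4


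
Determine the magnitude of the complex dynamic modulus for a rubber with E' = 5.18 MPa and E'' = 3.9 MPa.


|E*| = sqrt(E'^2 + E''^2)
= sqrt(5.18^2 + 3.9^2)
= sqrt(26.8324 + 15.2100)
= 6.484 MPa

6.484 MPa


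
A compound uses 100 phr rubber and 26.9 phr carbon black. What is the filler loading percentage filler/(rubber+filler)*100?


Filler % = filler / (rubber + filler) * 100
= 26.9 / (100 + 26.9) * 100
= 26.9 / 126.9 * 100
= 21.2%

21.2%


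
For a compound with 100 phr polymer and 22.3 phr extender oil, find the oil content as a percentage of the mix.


Oil % = oil / (100 + oil) * 100
= 22.3 / (100 + 22.3) * 100
= 22.3 / 122.3 * 100
= 18.23%

18.23%


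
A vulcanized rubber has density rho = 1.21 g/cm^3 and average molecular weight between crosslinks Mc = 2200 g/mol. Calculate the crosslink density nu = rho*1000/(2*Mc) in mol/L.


nu = rho * 1000 / (2 * Mc)
nu = 1.21 * 1000 / (2 * 2200)
nu = 1210.0 / 4400
nu = 0.2750 mol/L

0.2750 mol/L


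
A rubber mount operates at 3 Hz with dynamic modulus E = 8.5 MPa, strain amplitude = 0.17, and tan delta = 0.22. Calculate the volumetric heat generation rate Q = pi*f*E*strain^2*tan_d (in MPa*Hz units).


Q = pi * f * E * strain^2 * tan_d
= pi * 3 * 8.5 * 0.17^2 * 0.22
= pi * 3 * 8.5 * 0.0289 * 0.22
= 0.5093

Q = 0.5093


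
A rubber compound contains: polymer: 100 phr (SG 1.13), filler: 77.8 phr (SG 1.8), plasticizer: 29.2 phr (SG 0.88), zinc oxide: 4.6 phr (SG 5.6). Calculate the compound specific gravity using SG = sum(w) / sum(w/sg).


Sum of weights = 211.6
Volume contributions:
  polymer: 100/1.13 = 88.4956
  filler: 77.8/1.8 = 43.2222
  plasticizer: 29.2/0.88 = 33.1818
  zinc oxide: 4.6/5.6 = 0.8214
Sum of volumes = 165.7210
SG = 211.6 / 165.7210 = 1.277

SG = 1.277


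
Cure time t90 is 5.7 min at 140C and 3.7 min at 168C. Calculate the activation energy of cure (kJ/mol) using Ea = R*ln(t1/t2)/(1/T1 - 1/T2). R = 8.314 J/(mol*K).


T1 = 413.15 K, T2 = 441.15 K
1/T1 - 1/T2 = 1.5363e-04
ln(t1/t2) = ln(5.7/3.7) = 0.4321
Ea = 8.314 * 0.4321 / 1.5363e-04 = 23386.4240 J/mol
Ea = 23.39 kJ/mol

23.39 kJ/mol


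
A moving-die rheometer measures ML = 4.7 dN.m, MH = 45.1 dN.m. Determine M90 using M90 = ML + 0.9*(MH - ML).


M90 = ML + 0.9 * (MH - ML)
M90 = 4.7 + 0.9 * (45.1 - 4.7)
M90 = 4.7 + 0.9 * 40.4
M90 = 41.06 dN.m

41.06 dN.m


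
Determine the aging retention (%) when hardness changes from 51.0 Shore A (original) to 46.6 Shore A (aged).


Retention = aged / original * 100
= 46.6 / 51.0 * 100
= 91.4%

91.4%


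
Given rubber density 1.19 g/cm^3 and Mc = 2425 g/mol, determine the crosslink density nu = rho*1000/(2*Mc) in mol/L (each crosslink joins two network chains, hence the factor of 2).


nu = rho * 1000 / (2 * Mc)
nu = 1.19 * 1000 / (2 * 2425)
nu = 1190.0 / 4850
nu = 0.2454 mol/L

0.2454 mol/L


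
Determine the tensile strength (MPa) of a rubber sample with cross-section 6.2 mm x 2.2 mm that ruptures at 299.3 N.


Area = width * thickness = 6.2 * 2.2 = 13.64 mm^2
TS = force / area = 299.3 / 13.64 = 21.94 MPa

21.94 MPa


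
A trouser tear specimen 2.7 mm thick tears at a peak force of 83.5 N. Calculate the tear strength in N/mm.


Tear strength = force / thickness
= 83.5 / 2.7
= 30.93 N/mm

30.93 N/mm


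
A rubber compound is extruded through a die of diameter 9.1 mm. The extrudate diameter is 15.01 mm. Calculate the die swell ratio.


Die swell ratio = D_extrudate / D_die
= 15.01 / 9.1
= 1.649

Die swell = 1.649


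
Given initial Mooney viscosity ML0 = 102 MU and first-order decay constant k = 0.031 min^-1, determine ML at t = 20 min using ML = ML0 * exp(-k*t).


ML = ML0 * exp(-k * t)
ML = 102 * exp(-0.031 * 20)
ML = 102 * 0.5379
ML = 54.87 MU

54.87 MU


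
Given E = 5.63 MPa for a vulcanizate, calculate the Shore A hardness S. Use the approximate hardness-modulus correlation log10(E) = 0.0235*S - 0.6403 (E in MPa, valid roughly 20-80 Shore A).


log10(E) = 0.0235*S - 0.6403  =>  S = (log10(E) + 0.6403) / 0.0235
log10(5.63) = 0.750508
S = (0.750508 + 0.6403) / 0.0235 = 1.390808 / 0.0235
S = 59.2

Shore A = 59.2


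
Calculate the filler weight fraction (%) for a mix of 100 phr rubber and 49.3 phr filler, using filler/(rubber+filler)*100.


Filler % = filler / (rubber + filler) * 100
= 49.3 / (100 + 49.3) * 100
= 49.3 / 149.3 * 100
= 33.02%

33.02%


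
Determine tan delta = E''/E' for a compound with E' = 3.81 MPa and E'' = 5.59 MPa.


tan delta = E'' / E'
= 5.59 / 3.81
= 1.4672

tan delta = 1.4672


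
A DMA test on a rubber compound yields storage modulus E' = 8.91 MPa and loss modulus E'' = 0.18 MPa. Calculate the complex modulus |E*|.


|E*| = sqrt(E'^2 + E''^2)
= sqrt(8.91^2 + 0.18^2)
= sqrt(79.3881 + 0.0324)
= 8.912 MPa

8.912 MPa


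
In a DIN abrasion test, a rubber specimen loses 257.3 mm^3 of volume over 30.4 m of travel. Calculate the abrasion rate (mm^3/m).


Rate = volume_loss / distance
= 257.3 / 30.4
= 8.464 mm^3/m

8.464 mm^3/m


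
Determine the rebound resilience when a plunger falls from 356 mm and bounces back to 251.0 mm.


Resilience = h_rebound / h_drop * 100
= 251.0 / 356 * 100
= 70.5%

70.5%


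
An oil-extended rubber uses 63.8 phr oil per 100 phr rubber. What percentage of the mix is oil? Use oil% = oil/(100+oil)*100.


Oil % = oil / (100 + oil) * 100
= 63.8 / (100 + 63.8) * 100
= 63.8 / 163.8 * 100
= 38.95%

38.95%


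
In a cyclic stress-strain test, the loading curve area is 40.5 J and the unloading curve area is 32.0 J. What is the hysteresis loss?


Hysteresis loss = loading - unloading
= 40.5 - 32.0
= 8.5 J

8.5 J


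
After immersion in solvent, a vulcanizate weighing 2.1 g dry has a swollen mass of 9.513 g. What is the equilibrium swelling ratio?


Q = W_swollen / W_dry
Q = 9.513 / 2.1
Q = 4.53

Q = 4.53


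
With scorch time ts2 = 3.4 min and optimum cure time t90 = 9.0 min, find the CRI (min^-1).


CRI = 100 / (t90 - ts2)
= 100 / (9.0 - 3.4)
= 100 / 5.6
= 17.86 min^-1

17.86 min^-1


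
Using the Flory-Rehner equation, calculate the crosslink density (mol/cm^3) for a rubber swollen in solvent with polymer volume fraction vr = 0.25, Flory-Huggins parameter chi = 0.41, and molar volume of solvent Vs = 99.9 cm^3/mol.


ln(1 - vr) = ln(1 - 0.25) = -0.2877
Numerator = -((-0.2877) + 0.25 + 0.41 * 0.25^2) = 0.0121
Denominator = 99.9 * (0.25^(1/3) - 0.25/2) = 50.4456
nu = 0.0121 / 50.4456 = 2.3901e-04 mol/cm^3

2.3901e-04 mol/cm^3
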